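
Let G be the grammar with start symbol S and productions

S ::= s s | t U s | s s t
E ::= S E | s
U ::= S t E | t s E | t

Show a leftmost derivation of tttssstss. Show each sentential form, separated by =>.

S => tUs   [S ::= t U s]
tUs => tStEs   [U ::= S t E]
tStEs => ttUstEs   [S ::= t U s]
ttUstEs => tttsEstEs   [U ::= t s E]
tttsEstEs => tttssstEs   [E ::= s]
tttssstEs => tttssstss   [E ::= s]

S=>tUs=>tStEs=>ttUstEs=>tttsEstEs=>tttssstEs=>tttssstss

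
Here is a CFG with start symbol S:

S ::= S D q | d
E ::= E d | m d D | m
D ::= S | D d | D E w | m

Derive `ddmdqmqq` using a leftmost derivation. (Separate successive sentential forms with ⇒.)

S ⇒ SDq ⇒ dDq ⇒ dSq ⇒ dSDqq ⇒ dSDqDqq ⇒ ddDqDqq ⇒ ddDdqDqq ⇒ ddmdqDqq ⇒ ddmdqmqq

S ⇒ SDq   [S ::= S D q]
SDq ⇒ dDq   [S ::= d]
dDq ⇒ dSq   [D ::= S]
dSq ⇒ dSDqq   [S ::= S D q]
dSDqq ⇒ dSDqDqq   [S ::= S D q]
dSDqDqq ⇒ ddDqDqq   [S ::= d]
ddDqDqq ⇒ ddDdqDqq   [D ::= D d]
ddDdqDqq ⇒ ddmdqDqq   [D ::= m]
ddmdqDqq ⇒ ddmdqmqq   [D ::= m]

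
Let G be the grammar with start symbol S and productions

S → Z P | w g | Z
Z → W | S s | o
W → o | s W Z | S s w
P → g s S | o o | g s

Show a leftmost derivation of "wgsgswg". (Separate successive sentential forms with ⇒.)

S ⇒ ZP ⇒ SsP ⇒ wgsP ⇒ wgsgsS ⇒ wgsgswg

S ⇒ ZP   [S → Z P]
ZP ⇒ SsP   [Z → S s]
SsP ⇒ wgsP   [S → w g]
wgsP ⇒ wgsgsS   [P → g s S]
wgsgsS ⇒ wgsgswg   [S → w g]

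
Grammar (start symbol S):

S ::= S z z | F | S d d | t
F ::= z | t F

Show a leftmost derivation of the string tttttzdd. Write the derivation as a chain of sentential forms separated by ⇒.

S ⇒ Sdd ⇒ Fdd ⇒ tFdd ⇒ ttFdd ⇒ tttFdd ⇒ ttttFdd ⇒ tttttFdd ⇒ tttttzdd

S ⇒ Sdd   [S ::= S d d]
Sdd ⇒ Fdd   [S ::= F]
Fdd ⇒ tFdd   [F ::= t F]
tFdd ⇒ ttFdd   [F ::= t F]
ttFdd ⇒ tttFdd   [F ::= t F]
tttFdd ⇒ ttttFdd   [F ::= t F]
ttttFdd ⇒ tttttFdd   [F ::= t F]
tttttFdd ⇒ tttttzdd   [F ::= z]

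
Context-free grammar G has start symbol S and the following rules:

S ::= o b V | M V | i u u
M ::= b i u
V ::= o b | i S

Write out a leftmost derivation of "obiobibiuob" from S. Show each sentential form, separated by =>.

S => obV => obiS => obiobV => obiobiS => obiobiMV => obiobibiuV => obiobibiuob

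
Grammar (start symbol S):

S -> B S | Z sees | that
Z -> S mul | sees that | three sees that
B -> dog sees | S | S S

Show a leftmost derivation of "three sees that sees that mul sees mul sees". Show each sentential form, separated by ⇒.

S ⇒ Z sees   [S -> Z sees]
Z sees ⇒ S mul sees   [Z -> S mul]
S mul sees ⇒ Z sees mul sees   [S -> Z sees]
Z sees mul sees ⇒ S mul sees mul sees   [Z -> S mul]
S mul sees mul sees ⇒ B S mul sees mul sees   [S -> B S]
B S mul sees mul sees ⇒ S S mul sees mul sees   [B -> S]
S S mul sees mul sees ⇒ Z sees S mul sees mul sees   [S -> Z sees]
Z sees S mul sees mul sees ⇒ three sees that sees S mul sees mul sees   [Z -> three sees that]
three sees that sees S mul sees mul sees ⇒ three sees that sees that mul sees mul sees   [S -> that]

S ⇒ Z sees ⇒ S mul sees ⇒ Z sees mul sees ⇒ S mul sees mul sees ⇒ B S mul sees mul sees ⇒ S S mul sees mul sees ⇒ Z sees S mul sees mul sees ⇒ three sees that sees S mul sees mul sees ⇒ three sees that sees that mul sees mul sees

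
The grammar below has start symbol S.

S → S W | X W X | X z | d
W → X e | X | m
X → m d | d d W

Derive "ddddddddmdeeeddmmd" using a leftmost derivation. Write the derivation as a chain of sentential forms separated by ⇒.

S ⇒ XWX ⇒ ddWWX ⇒ ddXeWX ⇒ ddddWeWX ⇒ ddddXeWX ⇒ ddddddWeWX ⇒ ddddddXeeWX ⇒ ddddddddWeeWX ⇒ ddddddddXeeeWX ⇒ ddddddddmdeeeWX ⇒ ddddddddmdeeeXX ⇒ ddddddddmdeeeddWX ⇒ ddddddddmdeeeddmX ⇒ ddddddddmdeeeddmmd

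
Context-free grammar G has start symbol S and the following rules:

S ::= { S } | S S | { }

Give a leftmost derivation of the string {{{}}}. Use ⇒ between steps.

S ⇒ {S} ⇒ {{S}} ⇒ {{{}}}

S ⇒ {S}   [S ::= { S }]
{S} ⇒ {{S}}   [S ::= { S }]
{{S}} ⇒ {{{}}}   [S ::= { }]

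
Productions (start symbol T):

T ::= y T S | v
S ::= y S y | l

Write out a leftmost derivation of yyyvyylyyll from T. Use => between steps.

T => yTS => yyTSS => yyyTSSS => yyyvSSS => yyyvySySS => yyyvyySyySS => yyyvyylyySS => yyyvyylyylS => yyyvyylyyll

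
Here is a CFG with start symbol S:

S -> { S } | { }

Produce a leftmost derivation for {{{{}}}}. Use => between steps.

S => {S} => {{S}} => {{{S}}} => {{{{}}}}

S => {S}   [S -> { S }]
{S} => {{S}}   [S -> { S }]
{{S}} => {{{S}}}   [S -> { S }]
{{{S}}} => {{{{}}}}   [S -> { }]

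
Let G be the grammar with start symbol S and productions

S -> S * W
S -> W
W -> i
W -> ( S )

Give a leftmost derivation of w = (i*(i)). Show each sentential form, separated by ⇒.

S ⇒ W   [S -> W]
W ⇒ (S)   [W -> ( S )]
(S) ⇒ (S*W)   [S -> S * W]
(S*W) ⇒ (W*W)   [S -> W]
(W*W) ⇒ (i*W)   [W -> i]
(i*W) ⇒ (i*(S))   [W -> ( S )]
(i*(S)) ⇒ (i*(W))   [S -> W]
(i*(W)) ⇒ (i*(i))   [W -> i]

S ⇒ W ⇒ (S) ⇒ (S*W) ⇒ (W*W) ⇒ (i*W) ⇒ (i*(S)) ⇒ (i*(W)) ⇒ (i*(i))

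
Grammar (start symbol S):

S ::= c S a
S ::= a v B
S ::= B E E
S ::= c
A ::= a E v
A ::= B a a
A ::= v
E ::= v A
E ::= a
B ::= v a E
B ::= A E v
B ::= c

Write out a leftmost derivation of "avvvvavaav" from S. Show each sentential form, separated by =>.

S => avB   [S ::= a v B]
avB => avAEv   [B ::= A E v]
avAEv => avvEv   [A ::= v]
avvEv => avvvAv   [E ::= v A]
avvvAv => avvvBaav   [A ::= B a a]
avvvBaav => avvvAEvaav   [B ::= A E v]
avvvAEvaav => avvvvEvaav   [A ::= v]
avvvvEvaav => avvvvavaav   [E ::= a]

S=>avB=>avAEv=>avvEv=>avvvAv=>avvvBaav=>avvvAEvaav=>avvvvEvaav=>avvvvavaav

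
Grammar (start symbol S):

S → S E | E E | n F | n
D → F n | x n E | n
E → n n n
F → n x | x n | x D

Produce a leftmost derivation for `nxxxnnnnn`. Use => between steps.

S => nF   [S → n F]
nF => nxD   [F → x D]
nxD => nxFn   [D → F n]
nxFn => nxxDn   [F → x D]
nxxDn => nxxxnEn   [D → x n E]
nxxxnEn => nxxxnnnnn   [E → n n n]

S=>nF=>nxD=>nxFn=>nxxDn=>nxxxnEn=>nxxxnnnnn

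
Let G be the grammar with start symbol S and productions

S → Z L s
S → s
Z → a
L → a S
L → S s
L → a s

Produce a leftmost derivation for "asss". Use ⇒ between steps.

S ⇒ ZLs   [S → Z L s]
ZLs ⇒ aLs   [Z → a]
aLs ⇒ aSss   [L → S s]
aSss ⇒ asss   [S → s]

S ⇒ ZLs ⇒ aLs ⇒ aSss ⇒ asss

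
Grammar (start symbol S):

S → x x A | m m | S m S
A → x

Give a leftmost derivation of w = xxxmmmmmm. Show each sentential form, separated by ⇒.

S ⇒ SmS   [S → S m S]
SmS ⇒ SmSmS   [S → S m S]
SmSmS ⇒ xxAmSmS   [S → x x A]
xxAmSmS ⇒ xxxmSmS   [A → x]
xxxmSmS ⇒ xxxmmmmS   [S → m m]
xxxmmmmS ⇒ xxxmmmmmm   [S → m m]

S ⇒ SmS ⇒ SmSmS ⇒ xxAmSmS ⇒ xxxmSmS ⇒ xxxmmmmS ⇒ xxxmmmmmm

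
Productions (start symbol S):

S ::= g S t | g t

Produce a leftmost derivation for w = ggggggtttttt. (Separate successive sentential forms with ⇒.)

S⇒gSt⇒ggStt⇒gggSttt⇒ggggStttt⇒gggggSttttt⇒ggggggtttttt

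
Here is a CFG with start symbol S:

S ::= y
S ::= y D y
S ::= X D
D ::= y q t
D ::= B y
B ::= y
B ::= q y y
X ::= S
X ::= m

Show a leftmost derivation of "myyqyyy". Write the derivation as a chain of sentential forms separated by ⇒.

S⇒XD⇒SD⇒XDD⇒mDD⇒mByD⇒myyD⇒myyBy⇒myyqyyy

S ⇒ XD   [S ::= X D]
XD ⇒ SD   [X ::= S]
SD ⇒ XDD   [S ::= X D]
XDD ⇒ mDD   [X ::= m]
mDD ⇒ mByD   [D ::= B y]
mByD ⇒ myyD   [B ::= y]
myyD ⇒ myyBy   [D ::= B y]
myyBy ⇒ myyqyyy   [B ::= q y y]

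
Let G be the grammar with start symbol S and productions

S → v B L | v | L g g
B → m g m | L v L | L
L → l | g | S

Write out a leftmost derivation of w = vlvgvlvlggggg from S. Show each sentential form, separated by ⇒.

S ⇒ Lgg   [S → L g g]
Lgg ⇒ Sgg   [L → S]
Sgg ⇒ vBLgg   [S → v B L]
vBLgg ⇒ vLvLLgg   [B → L v L]
vLvLLgg ⇒ vlvLLgg   [L → l]
vlvLLgg ⇒ vlvgLgg   [L → g]
vlvgLgg ⇒ vlvgSgg   [L → S]
vlvgSgg ⇒ vlvgvBLgg   [S → v B L]
vlvgvBLgg ⇒ vlvgvLvLLgg   [B → L v L]
vlvgvLvLLgg ⇒ vlvgvlvLLgg   [L → l]
vlvgvlvLLgg ⇒ vlvgvlvlLgg   [L → l]
vlvgvlvlLgg ⇒ vlvgvlvlSgg   [L → S]
vlvgvlvlSgg ⇒ vlvgvlvlLgggg   [S → L g g]
vlvgvlvlLgggg ⇒ vlvgvlvlggggg   [L → g]

S ⇒ Lgg ⇒ Sgg ⇒ vBLgg ⇒ vLvLLgg ⇒ vlvLLgg ⇒ vlvgLgg ⇒ vlvgSgg ⇒ vlvgvBLgg ⇒ vlvgvLvLLgg ⇒ vlvgvlvLLgg ⇒ vlvgvlvlLgg ⇒ vlvgvlvlSgg ⇒ vlvgvlvlLgggg ⇒ vlvgvlvlggggg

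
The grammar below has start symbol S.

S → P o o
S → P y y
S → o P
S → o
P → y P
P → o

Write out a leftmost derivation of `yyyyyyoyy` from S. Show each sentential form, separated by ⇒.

S⇒Pyy⇒yPyy⇒yyPyy⇒yyyPyy⇒yyyyPyy⇒yyyyyPyy⇒yyyyyyPyy⇒yyyyyyoyy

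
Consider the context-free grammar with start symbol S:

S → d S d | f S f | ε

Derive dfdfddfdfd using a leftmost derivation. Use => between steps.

S => dSd   [S → d S d]
dSd => dfSfd   [S → f S f]
dfSfd => dfdSdfd   [S → d S d]
dfdSdfd => dfdfSfdfd   [S → f S f]
dfdfSfdfd => dfdfdSdfdfd   [S → d S d]
dfdfdSdfdfd => dfdfddfdfd   [S → ε]

S=>dSd=>dfSfd=>dfdSdfd=>dfdfSfdfd=>dfdfdSdfdfd=>dfdfddfdfd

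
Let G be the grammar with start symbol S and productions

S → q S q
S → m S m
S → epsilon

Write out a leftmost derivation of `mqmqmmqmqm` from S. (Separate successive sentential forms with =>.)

S => mSm   [S → m S m]
mSm => mqSqm   [S → q S q]
mqSqm => mqmSmqm   [S → m S m]
mqmSmqm => mqmqSqmqm   [S → q S q]
mqmqSqmqm => mqmqmSmqmqm   [S → m S m]
mqmqmSmqmqm => mqmqmmqmqm   [S → epsilon]

S => mSm => mqSqm => mqmSmqm => mqmqSqmqm => mqmqmSmqmqm => mqmqmmqmqm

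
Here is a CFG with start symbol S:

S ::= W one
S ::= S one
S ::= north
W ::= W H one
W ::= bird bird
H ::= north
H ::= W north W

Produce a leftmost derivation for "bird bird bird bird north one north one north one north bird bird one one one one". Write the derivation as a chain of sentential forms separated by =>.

S => S one => S one one => W one one one => W H one one one one => bird bird H one one one one => bird bird W north W one one one one => bird bird W H one north W one one one one => bird bird W H one H one north W one one one one => bird bird W H one H one H one north W one one one one => bird bird bird bird H one H one H one north W one one one one => bird bird bird bird north one H one H one north W one one one one => bird bird bird bird north one north one H one north W one one one one => bird bird bird bird north one north one north one north W one one one one => bird bird bird bird north one north one north one north bird bird one one one one

S => S one   [S ::= S one]
S one => S one one   [S ::= S one]
S one one => W one one one   [S ::= W one]
W one one one => W H one one one one   [W ::= W H one]
W H one one one one => bird bird H one one one one   [W ::= bird bird]
bird bird H one one one one => bird bird W north W one one one one   [H ::= W north W]
bird bird W north W one one one one => bird bird W H one north W one one one one   [W ::= W H one]
bird bird W H one north W one one one one => bird bird W H one H one north W one one one one   [W ::= W H one]
bird bird W H one H one north W one one one one => bird bird W H one H one H one north W one one one one   [W ::= W H one]
bird bird W H one H one H one north W one one one one => bird bird bird bird H one H one H one north W one one one one   [W ::= bird bird]
bird bird bird bird H one H one H one north W one one one one => bird bird bird bird north one H one H one north W one one one one   [H ::= north]
bird bird bird bird north one H one H one north W one one one one => bird bird bird bird north one north one H one north W one one one one   [H ::= north]
bird bird bird bird north one north one H one north W one one one one => bird bird bird bird north one north one north one north W one one one one   [H ::= north]
bird bird bird bird north one north one north one north W one one one one => bird bird bird bird north one north one north one north bird bird one one one one   [W ::= bird bird]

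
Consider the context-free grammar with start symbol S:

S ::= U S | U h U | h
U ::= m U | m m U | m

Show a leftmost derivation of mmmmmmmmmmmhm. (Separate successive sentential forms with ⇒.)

S ⇒ UhU ⇒ mmUhU ⇒ mmmmUhU ⇒ mmmmmmUhU ⇒ mmmmmmmUhU ⇒ mmmmmmmmmUhU ⇒ mmmmmmmmmmUhU ⇒ mmmmmmmmmmmhU ⇒ mmmmmmmmmmmhm

S ⇒ UhU   [S ::= U h U]
UhU ⇒ mmUhU   [U ::= m m U]
mmUhU ⇒ mmmmUhU   [U ::= m m U]
mmmmUhU ⇒ mmmmmmUhU   [U ::= m m U]
mmmmmmUhU ⇒ mmmmmmmUhU   [U ::= m U]
mmmmmmmUhU ⇒ mmmmmmmmmUhU   [U ::= m m U]
mmmmmmmmmUhU ⇒ mmmmmmmmmmUhU   [U ::= m U]
mmmmmmmmmmUhU ⇒ mmmmmmmmmmmhU   [U ::= m]
mmmmmmmmmmmhU ⇒ mmmmmmmmmmmhm   [U ::= m]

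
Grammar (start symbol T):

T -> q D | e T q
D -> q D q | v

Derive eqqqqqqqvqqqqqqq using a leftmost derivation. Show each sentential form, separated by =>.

T => eTq   [T -> e T q]
eTq => eqDq   [T -> q D]
eqDq => eqqDqq   [D -> q D q]
eqqDqq => eqqqDqqq   [D -> q D q]
eqqqDqqq => eqqqqDqqqq   [D -> q D q]
eqqqqDqqqq => eqqqqqDqqqqq   [D -> q D q]
eqqqqqDqqqqq => eqqqqqqDqqqqqq   [D -> q D q]
eqqqqqqDqqqqqq => eqqqqqqqDqqqqqqq   [D -> q D q]
eqqqqqqqDqqqqqqq => eqqqqqqqvqqqqqqq   [D -> v]

T=>eTq=>eqDq=>eqqDqq=>eqqqDqqq=>eqqqqDqqqq=>eqqqqqDqqqqq=>eqqqqqqDqqqqqq=>eqqqqqqqDqqqqqqq=>eqqqqqqqvqqqqqqq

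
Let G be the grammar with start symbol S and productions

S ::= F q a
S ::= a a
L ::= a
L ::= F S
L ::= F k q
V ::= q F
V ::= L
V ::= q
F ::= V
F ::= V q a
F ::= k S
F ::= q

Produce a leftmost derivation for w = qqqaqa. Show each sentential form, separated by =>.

S => Fqa   [S ::= F q a]
Fqa => Vqaqa   [F ::= V q a]
Vqaqa => qFqaqa   [V ::= q F]
qFqaqa => qVqaqa   [F ::= V]
qVqaqa => qqqaqa   [V ::= q]

S => Fqa => Vqaqa => qFqaqa => qVqaqa => qqqaqa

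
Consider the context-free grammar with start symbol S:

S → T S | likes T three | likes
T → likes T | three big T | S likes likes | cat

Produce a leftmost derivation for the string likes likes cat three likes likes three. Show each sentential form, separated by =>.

S => likes T three   [S → likes T three]
likes T three => likes S likes likes three   [T → S likes likes]
likes S likes likes three => likes likes T three likes likes three   [S → likes T three]
likes likes T three likes likes three => likes likes cat three likes likes three   [T → cat]

S => likes T three => likes S likes likes three => likes likes T three likes likes three => likes likes cat three likes likes three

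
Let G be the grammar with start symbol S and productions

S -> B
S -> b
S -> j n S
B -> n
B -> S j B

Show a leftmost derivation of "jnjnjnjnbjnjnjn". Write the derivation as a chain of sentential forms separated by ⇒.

S ⇒ jnS   [S -> j n S]
jnS ⇒ jnjnS   [S -> j n S]
jnjnS ⇒ jnjnjnS   [S -> j n S]
jnjnjnS ⇒ jnjnjnB   [S -> B]
jnjnjnB ⇒ jnjnjnSjB   [B -> S j B]
jnjnjnSjB ⇒ jnjnjnBjB   [S -> B]
jnjnjnBjB ⇒ jnjnjnSjBjB   [B -> S j B]
jnjnjnSjBjB ⇒ jnjnjnjnSjBjB   [S -> j n S]
jnjnjnjnSjBjB ⇒ jnjnjnjnBjBjB   [S -> B]
jnjnjnjnBjBjB ⇒ jnjnjnjnSjBjBjB   [B -> S j B]
jnjnjnjnSjBjBjB ⇒ jnjnjnjnbjBjBjB   [S -> b]
jnjnjnjnbjBjBjB ⇒ jnjnjnjnbjnjBjB   [B -> n]
jnjnjnjnbjnjBjB ⇒ jnjnjnjnbjnjnjB   [B -> n]
jnjnjnjnbjnjnjB ⇒ jnjnjnjnbjnjnjn   [B -> n]

S ⇒ jnS ⇒ jnjnS ⇒ jnjnjnS ⇒ jnjnjnB ⇒ jnjnjnSjB ⇒ jnjnjnBjB ⇒ jnjnjnSjBjB ⇒ jnjnjnjnSjBjB ⇒ jnjnjnjnBjBjB ⇒ jnjnjnjnSjBjBjB ⇒ jnjnjnjnbjBjBjB ⇒ jnjnjnjnbjnjBjB ⇒ jnjnjnjnbjnjnjB ⇒ jnjnjnjnbjnjnjn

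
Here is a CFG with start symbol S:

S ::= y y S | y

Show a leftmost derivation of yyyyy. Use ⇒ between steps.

S ⇒ yyS ⇒ yyyyS ⇒ yyyyy

S ⇒ yyS   [S ::= y y S]
yyS ⇒ yyyyS   [S ::= y y S]
yyyyS ⇒ yyyyy   [S ::= y]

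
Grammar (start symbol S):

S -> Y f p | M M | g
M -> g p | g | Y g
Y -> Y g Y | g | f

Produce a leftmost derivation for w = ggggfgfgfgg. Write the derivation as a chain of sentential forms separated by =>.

S=>MM=>YgM=>YgYgM=>YgYgYgM=>YgYgYgYgM=>YgYgYgYgYgM=>ggYgYgYgYgM=>ggggYgYgYgM=>ggggfgYgYgM=>ggggfgfgYgM=>ggggfgfgfgM=>ggggfgfgfgg

S => MM   [S -> M M]
MM => YgM   [M -> Y g]
YgM => YgYgM   [Y -> Y g Y]
YgYgM => YgYgYgM   [Y -> Y g Y]
YgYgYgM => YgYgYgYgM   [Y -> Y g Y]
YgYgYgYgM => YgYgYgYgYgM   [Y -> Y g Y]
YgYgYgYgYgM => ggYgYgYgYgM   [Y -> g]
ggYgYgYgYgM => ggggYgYgYgM   [Y -> g]
ggggYgYgYgM => ggggfgYgYgM   [Y -> f]
ggggfgYgYgM => ggggfgfgYgM   [Y -> f]
ggggfgfgYgM => ggggfgfgfgM   [Y -> f]
ggggfgfgfgM => ggggfgfgfgg   [M -> g]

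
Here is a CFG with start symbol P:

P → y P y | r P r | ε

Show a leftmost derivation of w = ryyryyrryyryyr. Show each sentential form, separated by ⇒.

P ⇒ rPr ⇒ ryPyr ⇒ ryyPyyr ⇒ ryyrPryyr ⇒ ryyryPyryyr ⇒ ryyryyPyyryyr ⇒ ryyryyrPryyryyr ⇒ ryyryyrryyryyr

P ⇒ rPr   [P → r P r]
rPr ⇒ ryPyr   [P → y P y]
ryPyr ⇒ ryyPyyr   [P → y P y]
ryyPyyr ⇒ ryyrPryyr   [P → r P r]
ryyrPryyr ⇒ ryyryPyryyr   [P → y P y]
ryyryPyryyr ⇒ ryyryyPyyryyr   [P → y P y]
ryyryyPyyryyr ⇒ ryyryyrPryyryyr   [P → r P r]
ryyryyrPryyryyr ⇒ ryyryyrryyryyr   [P → ε]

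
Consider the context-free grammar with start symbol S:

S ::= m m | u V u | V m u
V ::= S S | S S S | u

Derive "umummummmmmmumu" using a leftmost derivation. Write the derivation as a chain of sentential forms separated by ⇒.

S ⇒ Vmu ⇒ SSSmu ⇒ VmuSSmu ⇒ umuSSmu ⇒ umummSmu ⇒ umummuVumu ⇒ umummuSSSumu ⇒ umummummSSumu ⇒ umummummmmSumu ⇒ umummummmmmmumu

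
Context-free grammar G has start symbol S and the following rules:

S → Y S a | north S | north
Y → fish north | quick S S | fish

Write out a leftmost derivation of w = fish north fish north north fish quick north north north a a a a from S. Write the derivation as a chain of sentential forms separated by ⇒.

S ⇒ Y S a ⇒ fish S a ⇒ fish north S a ⇒ fish north Y S a a ⇒ fish north fish north S a a ⇒ fish north fish north north S a a ⇒ fish north fish north north Y S a a a ⇒ fish north fish north north fish S a a a ⇒ fish north fish north north fish Y S a a a a ⇒ fish north fish north north fish quick S S S a a a a ⇒ fish north fish north north fish quick north S S a a a a ⇒ fish north fish north north fish quick north north S a a a a ⇒ fish north fish north north fish quick north north north a a a a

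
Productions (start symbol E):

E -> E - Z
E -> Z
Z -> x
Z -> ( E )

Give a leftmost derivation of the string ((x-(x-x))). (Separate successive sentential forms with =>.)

E=>Z=>(E)=>(Z)=>((E))=>((E-Z))=>((Z-Z))=>((x-Z))=>((x-(E)))=>((x-(E-Z)))=>((x-(Z-Z)))=>((x-(x-Z)))=>((x-(x-x)))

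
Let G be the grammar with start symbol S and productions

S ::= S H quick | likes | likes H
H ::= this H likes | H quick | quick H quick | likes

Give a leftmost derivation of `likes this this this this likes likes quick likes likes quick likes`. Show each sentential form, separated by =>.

S => likes H   [S ::= likes H]
likes H => likes this H likes   [H ::= this H likes]
likes this H likes => likes this H quick likes   [H ::= H quick]
likes this H quick likes => likes this this H likes quick likes   [H ::= this H likes]
likes this this H likes quick likes => likes this this this H likes likes quick likes   [H ::= this H likes]
likes this this this H likes likes quick likes => likes this this this H quick likes likes quick likes   [H ::= H quick]
likes this this this H quick likes likes quick likes => likes this this this this H likes quick likes likes quick likes   [H ::= this H likes]
likes this this this this H likes quick likes likes quick likes => likes this this this this likes likes quick likes likes quick likes   [H ::= likes]

S => likes H => likes this H likes => likes this H quick likes => likes this this H likes quick likes => likes this this this H likes likes quick likes => likes this this this H quick likes likes quick likes => likes this this this this H likes quick likes likes quick likes => likes this this this this likes likes quick likes likes quick likes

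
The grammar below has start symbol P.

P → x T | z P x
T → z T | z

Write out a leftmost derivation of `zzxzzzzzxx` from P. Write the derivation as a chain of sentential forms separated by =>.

P => zPx => zzPxx => zzxTxx => zzxzTxx => zzxzzTxx => zzxzzzTxx => zzxzzzzTxx => zzxzzzzzxx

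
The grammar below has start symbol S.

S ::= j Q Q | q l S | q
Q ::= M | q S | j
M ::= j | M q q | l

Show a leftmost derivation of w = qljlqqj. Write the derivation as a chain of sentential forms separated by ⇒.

S⇒qlS⇒qljQQ⇒qljMQ⇒qljMqqQ⇒qljlqqQ⇒qljlqqj

S ⇒ qlS   [S ::= q l S]
qlS ⇒ qljQQ   [S ::= j Q Q]
qljQQ ⇒ qljMQ   [Q ::= M]
qljMQ ⇒ qljMqqQ   [M ::= M q q]
qljMqqQ ⇒ qljlqqQ   [M ::= l]
qljlqqQ ⇒ qljlqqj   [Q ::= j]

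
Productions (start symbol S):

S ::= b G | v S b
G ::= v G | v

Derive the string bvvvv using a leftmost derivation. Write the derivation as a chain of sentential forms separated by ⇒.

S ⇒ bG   [S ::= b G]
bG ⇒ bvG   [G ::= v G]
bvG ⇒ bvvG   [G ::= v G]
bvvG ⇒ bvvvG   [G ::= v G]
bvvvG ⇒ bvvvv   [G ::= v]

S ⇒ bG ⇒ bvG ⇒ bvvG ⇒ bvvvG ⇒ bvvvv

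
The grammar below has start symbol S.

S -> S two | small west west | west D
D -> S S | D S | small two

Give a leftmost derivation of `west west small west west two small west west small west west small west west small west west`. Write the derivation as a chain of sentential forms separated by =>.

S => west D   [S -> west D]
west D => west S S   [D -> S S]
west S S => west west D S   [S -> west D]
west west D S => west west D S S   [D -> D S]
west west D S S => west west D S S S   [D -> D S]
west west D S S S => west west S S S S S   [D -> S S]
west west S S S S S => west west S two S S S S   [S -> S two]
west west S two S S S S => west west small west west two S S S S   [S -> small west west]
west west small west west two S S S S => west west small west west two small west west S S S   [S -> small west west]
west west small west west two small west west S S S => west west small west west two small west west small west west S S   [S -> small west west]
west west small west west two small west west small west west S S => west west small west west two small west west small west west small west west S   [S -> small west west]
west west small west west two small west west small west west small west west S => west west small west west two small west west small west west small west west small west west   [S -> small west west]

S => west D => west S S => west west D S => west west D S S => west west D S S S => west west S S S S S => west west S two S S S S => west west small west west two S S S S => west west small west west two small west west S S S => west west small west west two small west west small west west S S => west west small west west two small west west small west west small west west S => west west small west west two small west west small west west small west west small west west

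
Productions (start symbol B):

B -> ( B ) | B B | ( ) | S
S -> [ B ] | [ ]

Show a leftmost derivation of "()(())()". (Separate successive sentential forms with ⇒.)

B ⇒ BB   [B -> B B]
BB ⇒ BBB   [B -> B B]
BBB ⇒ ()BB   [B -> ( )]
()BB ⇒ ()(B)B   [B -> ( B )]
()(B)B ⇒ ()(())B   [B -> ( )]
()(())B ⇒ ()(())()   [B -> ( )]

B⇒BB⇒BBB⇒()BB⇒()(B)B⇒()(())B⇒()(())()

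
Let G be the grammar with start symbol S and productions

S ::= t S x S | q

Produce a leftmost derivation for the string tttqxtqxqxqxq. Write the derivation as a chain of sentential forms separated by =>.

S => tSxS   [S ::= t S x S]
tSxS => ttSxSxS   [S ::= t S x S]
ttSxSxS => tttSxSxSxS   [S ::= t S x S]
tttSxSxSxS => tttqxSxSxS   [S ::= q]
tttqxSxSxS => tttqxtSxSxSxS   [S ::= t S x S]
tttqxtSxSxSxS => tttqxtqxSxSxS   [S ::= q]
tttqxtqxSxSxS => tttqxtqxqxSxS   [S ::= q]
tttqxtqxqxSxS => tttqxtqxqxqxS   [S ::= q]
tttqxtqxqxqxS => tttqxtqxqxqxq   [S ::= q]

S=>tSxS=>ttSxSxS=>tttSxSxSxS=>tttqxSxSxS=>tttqxtSxSxSxS=>tttqxtqxSxSxS=>tttqxtqxqxSxS=>tttqxtqxqxqxS=>tttqxtqxqxqxq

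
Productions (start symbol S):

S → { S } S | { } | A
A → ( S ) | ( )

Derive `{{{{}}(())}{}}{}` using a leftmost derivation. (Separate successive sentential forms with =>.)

S=>{S}S=>{{S}S}S=>{{{S}S}S}S=>{{{{}}S}S}S=>{{{{}}A}S}S=>{{{{}}(S)}S}S=>{{{{}}(A)}S}S=>{{{{}}(())}S}S=>{{{{}}(())}{}}S=>{{{{}}(())}{}}{}

S => {S}S   [S → { S } S]
{S}S => {{S}S}S   [S → { S } S]
{{S}S}S => {{{S}S}S}S   [S → { S } S]
{{{S}S}S}S => {{{{}}S}S}S   [S → { }]
{{{{}}S}S}S => {{{{}}A}S}S   [S → A]
{{{{}}A}S}S => {{{{}}(S)}S}S   [A → ( S )]
{{{{}}(S)}S}S => {{{{}}(A)}S}S   [S → A]
{{{{}}(A)}S}S => {{{{}}(())}S}S   [A → ( )]
{{{{}}(())}S}S => {{{{}}(())}{}}S   [S → { }]
{{{{}}(())}{}}S => {{{{}}(())}{}}{}   [S → { }]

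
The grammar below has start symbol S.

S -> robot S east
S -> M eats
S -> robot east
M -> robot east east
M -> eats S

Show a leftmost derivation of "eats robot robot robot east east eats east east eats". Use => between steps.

S => M eats => eats S eats => eats robot S east eats => eats robot robot S east east eats => eats robot robot M eats east east eats => eats robot robot robot east east eats east east eats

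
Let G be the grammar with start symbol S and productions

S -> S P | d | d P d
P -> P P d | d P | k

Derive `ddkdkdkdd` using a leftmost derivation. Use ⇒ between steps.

S⇒SP⇒dP⇒ddP⇒ddPPd⇒ddkPd⇒ddkPPdd⇒ddkdPPdd⇒ddkdkPdd⇒ddkdkdPdd⇒ddkdkdkdd

S ⇒ SP   [S -> S P]
SP ⇒ dP   [S -> d]
dP ⇒ ddP   [P -> d P]
ddP ⇒ ddPPd   [P -> P P d]
ddPPd ⇒ ddkPd   [P -> k]
ddkPd ⇒ ddkPPdd   [P -> P P d]
ddkPPdd ⇒ ddkdPPdd   [P -> d P]
ddkdPPdd ⇒ ddkdkPdd   [P -> k]
ddkdkPdd ⇒ ddkdkdPdd   [P -> d P]
ddkdkdPdd ⇒ ddkdkdkdd   [P -> k]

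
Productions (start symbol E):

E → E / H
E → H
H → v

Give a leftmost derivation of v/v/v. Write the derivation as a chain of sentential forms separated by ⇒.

E⇒E/H⇒E/H/H⇒H/H/H⇒v/H/H⇒v/v/H⇒v/v/v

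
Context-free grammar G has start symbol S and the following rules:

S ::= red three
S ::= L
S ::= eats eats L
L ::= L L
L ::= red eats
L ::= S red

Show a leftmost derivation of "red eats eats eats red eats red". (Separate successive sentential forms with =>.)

S => L => L L => red eats L => red eats S red => red eats eats eats L red => red eats eats eats red eats red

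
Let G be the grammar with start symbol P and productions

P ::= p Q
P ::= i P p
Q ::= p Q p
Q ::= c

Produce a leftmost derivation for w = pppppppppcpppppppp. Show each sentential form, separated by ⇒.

P⇒pQ⇒ppQp⇒pppQpp⇒ppppQppp⇒pppppQpppp⇒ppppppQppppp⇒pppppppQpppppp⇒ppppppppQppppppp⇒pppppppppQpppppppp⇒pppppppppcpppppppp

P ⇒ pQ   [P ::= p Q]
pQ ⇒ ppQp   [Q ::= p Q p]
ppQp ⇒ pppQpp   [Q ::= p Q p]
pppQpp ⇒ ppppQppp   [Q ::= p Q p]
ppppQppp ⇒ pppppQpppp   [Q ::= p Q p]
pppppQpppp ⇒ ppppppQppppp   [Q ::= p Q p]
ppppppQppppp ⇒ pppppppQpppppp   [Q ::= p Q p]
pppppppQpppppp ⇒ ppppppppQppppppp   [Q ::= p Q p]
ppppppppQppppppp ⇒ pppppppppQpppppppp   [Q ::= p Q p]
pppppppppQpppppppp ⇒ pppppppppcpppppppp   [Q ::= c]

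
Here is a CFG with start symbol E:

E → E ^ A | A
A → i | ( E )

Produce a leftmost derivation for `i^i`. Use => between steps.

E => E^A   [E → E ^ A]
E^A => A^A   [E → A]
A^A => i^A   [A → i]
i^A => i^i   [A → i]

E => E^A => A^A => i^A => i^i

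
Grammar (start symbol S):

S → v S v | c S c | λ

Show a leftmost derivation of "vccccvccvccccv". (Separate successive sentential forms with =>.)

S=>vSv=>vcScv=>vccSccv=>vcccScccv=>vccccSccccv=>vccccvSvccccv=>vccccvcScvccccv=>vccccvccvccccv

S => vSv   [S → v S v]
vSv => vcScv   [S → c S c]
vcScv => vccSccv   [S → c S c]
vccSccv => vcccScccv   [S → c S c]
vcccScccv => vccccSccccv   [S → c S c]
vccccSccccv => vccccvSvccccv   [S → v S v]
vccccvSvccccv => vccccvcScvccccv   [S → c S c]
vccccvcScvccccv => vccccvccvccccv   [S → λ]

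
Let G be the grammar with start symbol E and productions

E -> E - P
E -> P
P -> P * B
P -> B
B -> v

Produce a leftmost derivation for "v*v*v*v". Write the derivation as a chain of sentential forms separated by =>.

E=>P=>P*B=>P*B*B=>P*B*B*B=>B*B*B*B=>v*B*B*B=>v*v*B*B=>v*v*v*B=>v*v*v*v

E => P   [E -> P]
P => P*B   [P -> P * B]
P*B => P*B*B   [P -> P * B]
P*B*B => P*B*B*B   [P -> P * B]
P*B*B*B => B*B*B*B   [P -> B]
B*B*B*B => v*B*B*B   [B -> v]
v*B*B*B => v*v*B*B   [B -> v]
v*v*B*B => v*v*v*B   [B -> v]
v*v*v*B => v*v*v*v   [B -> v]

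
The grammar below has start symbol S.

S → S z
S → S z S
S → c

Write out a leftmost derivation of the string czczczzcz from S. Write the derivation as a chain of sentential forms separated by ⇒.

S⇒SzS⇒czS⇒czSz⇒czSzSz⇒czSzzSz⇒czSzSzzSz⇒czczSzzSz⇒czczczzSz⇒czczczzcz

S ⇒ SzS   [S → S z S]
SzS ⇒ czS   [S → c]
czS ⇒ czSz   [S → S z]
czSz ⇒ czSzSz   [S → S z S]
czSzSz ⇒ czSzzSz   [S → S z]
czSzzSz ⇒ czSzSzzSz   [S → S z S]
czSzSzzSz ⇒ czczSzzSz   [S → c]
czczSzzSz ⇒ czczczzSz   [S → c]
czczczzSz ⇒ czczczzcz   [S → c]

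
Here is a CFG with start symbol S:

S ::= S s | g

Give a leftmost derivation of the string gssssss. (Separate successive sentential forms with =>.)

S => Ss => Sss => Ssss => Sssss => Ssssss => Sssssss => gssssss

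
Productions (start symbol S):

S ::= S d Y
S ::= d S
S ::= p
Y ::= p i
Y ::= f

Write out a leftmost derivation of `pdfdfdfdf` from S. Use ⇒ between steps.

S ⇒ SdY ⇒ SdYdY ⇒ SdYdYdY ⇒ SdYdYdYdY ⇒ pdYdYdYdY ⇒ pdfdYdYdY ⇒ pdfdfdYdY ⇒ pdfdfdfdY ⇒ pdfdfdfdf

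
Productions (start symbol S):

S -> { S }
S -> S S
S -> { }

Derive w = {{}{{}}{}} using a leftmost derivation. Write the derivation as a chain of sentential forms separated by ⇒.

S⇒{S}⇒{SS}⇒{SSS}⇒{{}SS}⇒{{}{S}S}⇒{{}{{}}S}⇒{{}{{}}{}}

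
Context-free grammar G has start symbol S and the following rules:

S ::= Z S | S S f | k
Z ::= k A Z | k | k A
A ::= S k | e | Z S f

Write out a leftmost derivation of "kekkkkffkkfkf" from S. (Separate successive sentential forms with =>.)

S => SSf => SSfSf => ZSSfSf => kAZSSfSf => keZSSfSf => kekASSfSf => kekZSfSSfSf => kekkSfSSfSf => kekkSSffSSfSf => kekkkSffSSfSf => kekkkkffSSfSf => kekkkkffkSfSf => kekkkkffkkfSf => kekkkkffkkfkf

S => SSf   [S ::= S S f]
SSf => SSfSf   [S ::= S S f]
SSfSf => ZSSfSf   [S ::= Z S]
ZSSfSf => kAZSSfSf   [Z ::= k A Z]
kAZSSfSf => keZSSfSf   [A ::= e]
keZSSfSf => kekASSfSf   [Z ::= k A]
kekASSfSf => kekZSfSSfSf   [A ::= Z S f]
kekZSfSSfSf => kekkSfSSfSf   [Z ::= k]
kekkSfSSfSf => kekkSSffSSfSf   [S ::= S S f]
kekkSSffSSfSf => kekkkSffSSfSf   [S ::= k]
kekkkSffSSfSf => kekkkkffSSfSf   [S ::= k]
kekkkkffSSfSf => kekkkkffkSfSf   [S ::= k]
kekkkkffkSfSf => kekkkkffkkfSf   [S ::= k]
kekkkkffkkfSf => kekkkkffkkfkf   [S ::= k]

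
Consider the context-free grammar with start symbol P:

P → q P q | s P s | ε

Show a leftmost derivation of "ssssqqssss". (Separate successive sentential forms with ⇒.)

P⇒sPs⇒ssPss⇒sssPsss⇒ssssPssss⇒ssssqPqssss⇒ssssqqssss

P ⇒ sPs   [P → s P s]
sPs ⇒ ssPss   [P → s P s]
ssPss ⇒ sssPsss   [P → s P s]
sssPsss ⇒ ssssPssss   [P → s P s]
ssssPssss ⇒ ssssqPqssss   [P → q P q]
ssssqPqssss ⇒ ssssqqssss   [P → ε]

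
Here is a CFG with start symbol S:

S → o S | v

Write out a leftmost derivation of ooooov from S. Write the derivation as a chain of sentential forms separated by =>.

S => oS => ooS => oooS => ooooS => oooooS => ooooov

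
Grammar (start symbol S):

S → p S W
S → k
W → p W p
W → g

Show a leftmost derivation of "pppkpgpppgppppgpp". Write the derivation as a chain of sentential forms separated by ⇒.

S ⇒ pSW   [S → p S W]
pSW ⇒ ppSWW   [S → p S W]
ppSWW ⇒ pppSWWW   [S → p S W]
pppSWWW ⇒ pppkWWW   [S → k]
pppkWWW ⇒ pppkpWpWW   [W → p W p]
pppkpWpWW ⇒ pppkpgpWW   [W → g]
pppkpgpWW ⇒ pppkpgppWpW   [W → p W p]
pppkpgppWpW ⇒ pppkpgpppWppW   [W → p W p]
pppkpgpppWppW ⇒ pppkpgpppgppW   [W → g]
pppkpgpppgppW ⇒ pppkpgpppgpppWp   [W → p W p]
pppkpgpppgpppWp ⇒ pppkpgpppgppppWpp   [W → p W p]
pppkpgpppgppppWpp ⇒ pppkpgpppgppppgpp   [W → g]

S ⇒ pSW ⇒ ppSWW ⇒ pppSWWW ⇒ pppkWWW ⇒ pppkpWpWW ⇒ pppkpgpWW ⇒ pppkpgppWpW ⇒ pppkpgpppWppW ⇒ pppkpgpppgppW ⇒ pppkpgpppgpppWp ⇒ pppkpgpppgppppWpp ⇒ pppkpgpppgppppgpp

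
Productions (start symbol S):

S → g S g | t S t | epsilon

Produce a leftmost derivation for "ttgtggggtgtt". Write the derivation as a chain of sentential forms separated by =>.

S => tSt   [S → t S t]
tSt => ttStt   [S → t S t]
ttStt => ttgSgtt   [S → g S g]
ttgSgtt => ttgtStgtt   [S → t S t]
ttgtStgtt => ttgtgSgtgtt   [S → g S g]
ttgtgSgtgtt => ttgtggSggtgtt   [S → g S g]
ttgtggSggtgtt => ttgtggggtgtt   [S → epsilon]

S => tSt => ttStt => ttgSgtt => ttgtStgtt => ttgtgSgtgtt => ttgtggSggtgtt => ttgtggggtgtt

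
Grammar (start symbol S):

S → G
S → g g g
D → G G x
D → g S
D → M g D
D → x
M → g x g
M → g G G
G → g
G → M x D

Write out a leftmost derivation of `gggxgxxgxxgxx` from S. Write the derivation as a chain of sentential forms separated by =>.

S => G => MxD => gGGxD => gMxDGxD => ggGGxDGxD => ggMxDGxDGxD => gggxgxDGxDGxD => gggxgxxGxDGxD => gggxgxxgxDGxD => gggxgxxgxxGxD => gggxgxxgxxgxD => gggxgxxgxxgxx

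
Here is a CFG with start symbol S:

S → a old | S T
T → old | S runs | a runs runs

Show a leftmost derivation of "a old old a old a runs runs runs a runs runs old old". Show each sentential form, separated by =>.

S => S T => S T T => S T T T => S T T T T => S T T T T T => a old T T T T T => a old old T T T T => a old old S runs T T T => a old old S T runs T T T => a old old a old T runs T T T => a old old a old a runs runs runs T T T => a old old a old a runs runs runs a runs runs T T => a old old a old a runs runs runs a runs runs old T => a old old a old a runs runs runs a runs runs old old

S => S T   [S → S T]
S T => S T T   [S → S T]
S T T => S T T T   [S → S T]
S T T T => S T T T T   [S → S T]
S T T T T => S T T T T T   [S → S T]
S T T T T T => a old T T T T T   [S → a old]
a old T T T T T => a old old T T T T   [T → old]
a old old T T T T => a old old S runs T T T   [T → S runs]
a old old S runs T T T => a old old S T runs T T T   [S → S T]
a old old S T runs T T T => a old old a old T runs T T T   [S → a old]
a old old a old T runs T T T => a old old a old a runs runs runs T T T   [T → a runs runs]
a old old a old a runs runs runs T T T => a old old a old a runs runs runs a runs runs T T   [T → a runs runs]
a old old a old a runs runs runs a runs runs T T => a old old a old a runs runs runs a runs runs old T   [T → old]
a old old a old a runs runs runs a runs runs old T => a old old a old a runs runs runs a runs runs old old   [T → old]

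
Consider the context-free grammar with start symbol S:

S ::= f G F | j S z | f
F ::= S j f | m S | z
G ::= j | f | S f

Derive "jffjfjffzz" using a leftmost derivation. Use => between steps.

S => jSz   [S ::= j S z]
jSz => jfGFz   [S ::= f G F]
jfGFz => jfSfFz   [G ::= S f]
jfSfFz => jffGFfFz   [S ::= f G F]
jffGFfFz => jffjFfFz   [G ::= j]
jffjFfFz => jffjSjffFz   [F ::= S j f]
jffjSjffFz => jffjfjffFz   [S ::= f]
jffjfjffFz => jffjfjffzz   [F ::= z]

S => jSz => jfGFz => jfSfFz => jffGFfFz => jffjFfFz => jffjSjffFz => jffjfjffFz => jffjfjffzz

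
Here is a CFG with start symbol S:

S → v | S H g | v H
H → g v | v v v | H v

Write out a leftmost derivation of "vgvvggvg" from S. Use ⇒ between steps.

S ⇒ SHg ⇒ SHgHg ⇒ vHgHg ⇒ vHvgHg ⇒ vgvvgHg ⇒ vgvvggvg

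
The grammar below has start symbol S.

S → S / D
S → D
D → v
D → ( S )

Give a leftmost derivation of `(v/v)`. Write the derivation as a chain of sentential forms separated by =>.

S => D   [S → D]
D => (S)   [D → ( S )]
(S) => (S/D)   [S → S / D]
(S/D) => (D/D)   [S → D]
(D/D) => (v/D)   [D → v]
(v/D) => (v/v)   [D → v]

S => D => (S) => (S/D) => (D/D) => (v/D) => (v/v)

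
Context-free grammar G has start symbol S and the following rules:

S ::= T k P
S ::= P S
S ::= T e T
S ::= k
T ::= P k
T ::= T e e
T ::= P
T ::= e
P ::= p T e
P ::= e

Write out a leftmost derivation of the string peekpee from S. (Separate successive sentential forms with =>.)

S => TkP   [S ::= T k P]
TkP => PkP   [T ::= P]
PkP => pTekP   [P ::= p T e]
pTekP => peekP   [T ::= e]
peekP => peekpTe   [P ::= p T e]
peekpTe => peekpPe   [T ::= P]
peekpPe => peekpee   [P ::= e]

S=>TkP=>PkP=>pTekP=>peekP=>peekpTe=>peekpPe=>peekpee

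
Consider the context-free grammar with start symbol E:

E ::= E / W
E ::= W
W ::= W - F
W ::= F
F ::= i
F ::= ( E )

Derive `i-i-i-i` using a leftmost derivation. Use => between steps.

E=>W=>W-F=>W-F-F=>W-F-F-F=>F-F-F-F=>i-F-F-F=>i-i-F-F=>i-i-i-F=>i-i-i-i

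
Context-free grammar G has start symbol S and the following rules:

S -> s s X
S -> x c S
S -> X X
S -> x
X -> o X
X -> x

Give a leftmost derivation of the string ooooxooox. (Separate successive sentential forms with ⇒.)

S ⇒ XX   [S -> X X]
XX ⇒ oXX   [X -> o X]
oXX ⇒ ooXX   [X -> o X]
ooXX ⇒ oooXX   [X -> o X]
oooXX ⇒ ooooXX   [X -> o X]
ooooXX ⇒ ooooxX   [X -> x]
ooooxX ⇒ ooooxoX   [X -> o X]
ooooxoX ⇒ ooooxooX   [X -> o X]
ooooxooX ⇒ ooooxoooX   [X -> o X]
ooooxoooX ⇒ ooooxooox   [X -> x]

S ⇒ XX ⇒ oXX ⇒ ooXX ⇒ oooXX ⇒ ooooXX ⇒ ooooxX ⇒ ooooxoX ⇒ ooooxooX ⇒ ooooxoooX ⇒ ooooxooox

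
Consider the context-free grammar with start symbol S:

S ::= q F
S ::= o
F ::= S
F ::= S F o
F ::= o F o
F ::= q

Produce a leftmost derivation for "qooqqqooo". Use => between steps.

S=>qF=>qSFo=>qoFo=>qooFoo=>qooSFooo=>qooqFFooo=>qooqqFooo=>qooqqqooo

S => qF   [S ::= q F]
qF => qSFo   [F ::= S F o]
qSFo => qoFo   [S ::= o]
qoFo => qooFoo   [F ::= o F o]
qooFoo => qooSFooo   [F ::= S F o]
qooSFooo => qooqFFooo   [S ::= q F]
qooqFFooo => qooqqFooo   [F ::= q]
qooqqFooo => qooqqqooo   [F ::= q]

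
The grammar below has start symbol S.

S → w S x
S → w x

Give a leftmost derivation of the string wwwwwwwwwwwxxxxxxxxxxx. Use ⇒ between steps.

S ⇒ wSx ⇒ wwSxx ⇒ wwwSxxx ⇒ wwwwSxxxx ⇒ wwwwwSxxxxx ⇒ wwwwwwSxxxxxx ⇒ wwwwwwwSxxxxxxx ⇒ wwwwwwwwSxxxxxxxx ⇒ wwwwwwwwwSxxxxxxxxx ⇒ wwwwwwwwwwSxxxxxxxxxx ⇒ wwwwwwwwwwwxxxxxxxxxxx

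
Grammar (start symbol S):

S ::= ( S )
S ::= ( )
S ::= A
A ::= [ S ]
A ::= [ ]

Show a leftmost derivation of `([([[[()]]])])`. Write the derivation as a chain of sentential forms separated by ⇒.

S⇒(S)⇒(A)⇒([S])⇒([(S)])⇒([(A)])⇒([([S])])⇒([([A])])⇒([([[S]])])⇒([([[A]])])⇒([([[[S]]])])⇒([([[[()]]])])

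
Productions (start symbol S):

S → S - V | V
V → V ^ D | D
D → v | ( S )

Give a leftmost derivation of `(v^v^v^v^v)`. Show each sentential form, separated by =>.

S => V => D => (S) => (V) => (V^D) => (V^D^D) => (V^D^D^D) => (V^D^D^D^D) => (D^D^D^D^D) => (v^D^D^D^D) => (v^v^D^D^D) => (v^v^v^D^D) => (v^v^v^v^D) => (v^v^v^v^v)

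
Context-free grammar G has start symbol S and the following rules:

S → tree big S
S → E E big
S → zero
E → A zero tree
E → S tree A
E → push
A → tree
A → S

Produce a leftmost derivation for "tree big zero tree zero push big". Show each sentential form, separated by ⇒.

S ⇒ tree big S ⇒ tree big E E big ⇒ tree big S tree A E big ⇒ tree big zero tree A E big ⇒ tree big zero tree S E big ⇒ tree big zero tree zero E big ⇒ tree big zero tree zero push big

S ⇒ tree big S   [S → tree big S]
tree big S ⇒ tree big E E big   [S → E E big]
tree big E E big ⇒ tree big S tree A E big   [E → S tree A]
tree big S tree A E big ⇒ tree big zero tree A E big   [S → zero]
tree big zero tree A E big ⇒ tree big zero tree S E big   [A → S]
tree big zero tree S E big ⇒ tree big zero tree zero E big   [S → zero]
tree big zero tree zero E big ⇒ tree big zero tree zero push big   [E → push]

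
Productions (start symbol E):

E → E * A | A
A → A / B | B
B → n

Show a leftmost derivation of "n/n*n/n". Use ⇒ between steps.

E ⇒ E*A   [E → E * A]
E*A ⇒ A*A   [E → A]
A*A ⇒ A/B*A   [A → A / B]
A/B*A ⇒ B/B*A   [A → B]
B/B*A ⇒ n/B*A   [B → n]
n/B*A ⇒ n/n*A   [B → n]
n/n*A ⇒ n/n*A/B   [A → A / B]
n/n*A/B ⇒ n/n*B/B   [A → B]
n/n*B/B ⇒ n/n*n/B   [B → n]
n/n*n/B ⇒ n/n*n/n   [B → n]

E ⇒ E*A ⇒ A*A ⇒ A/B*A ⇒ B/B*A ⇒ n/B*A ⇒ n/n*A ⇒ n/n*A/B ⇒ n/n*B/B ⇒ n/n*n/B ⇒ n/n*n/n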